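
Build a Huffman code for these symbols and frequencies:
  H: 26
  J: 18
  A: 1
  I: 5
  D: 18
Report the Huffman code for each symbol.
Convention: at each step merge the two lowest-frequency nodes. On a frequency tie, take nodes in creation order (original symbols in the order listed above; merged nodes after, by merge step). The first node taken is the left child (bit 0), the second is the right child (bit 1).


Huffman tree construction:
Step 1: Merge A(1) + I(5) = 6
Step 2: Merge (A+I)(6) + J(18) = 24
Step 3: Merge D(18) + ((A+I)+J)(24) = 42
Step 4: Merge H(26) + (D+((A+I)+J))(42) = 68
Read each symbol's code off the tree from the root (left child = 0, right child = 1).

Codes:
  H: 0 (length 1)
  J: 111 (length 3)
  A: 1100 (length 4)
  I: 1101 (length 4)
  D: 10 (length 2)
Average code length: 140/68 = 2.0588 bits/symbol


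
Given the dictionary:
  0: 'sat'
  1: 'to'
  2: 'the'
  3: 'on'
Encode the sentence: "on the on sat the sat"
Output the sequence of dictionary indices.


Look up each word in the dictionary:
  'on' -> 3
  'the' -> 2
  'on' -> 3
  'sat' -> 0
  'the' -> 2
  'sat' -> 0

Encoded: [3, 2, 3, 0, 2, 0]


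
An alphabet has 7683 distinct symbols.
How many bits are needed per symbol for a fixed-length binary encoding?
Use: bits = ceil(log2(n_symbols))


log2(7683) = 12.9075
Bracket: 2^12 = 4096 < 7683 <= 2^13 = 8192
So ceil(log2(7683)) = 13

bits = ceil(log2(7683)) = ceil(12.9075) = 13 bits


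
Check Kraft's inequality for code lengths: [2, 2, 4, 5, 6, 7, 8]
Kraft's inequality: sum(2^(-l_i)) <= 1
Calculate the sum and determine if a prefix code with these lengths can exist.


Sum = 2^(-2) + 2^(-2) + 2^(-4) + 2^(-5) + 2^(-6) + 2^(-7) + 2^(-8)
    = 0.25 + 0.25 + 0.0625 + 0.03125 + 0.015625 + 0.0078125 + 0.00390625
    = 159/256 = 0.62109375
Since 0.62109375 <= 1, Kraft's inequality IS satisfied.
A prefix code with these lengths CAN exist.

Kraft sum = 0.62109375. Satisfied.


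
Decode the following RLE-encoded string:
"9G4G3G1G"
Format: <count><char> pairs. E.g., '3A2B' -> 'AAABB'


Expanding each <count><char> pair:
  9G -> 'GGGGGGGGG'
  4G -> 'GGGG'
  3G -> 'GGG'
  1G -> 'G'

Decoded = GGGGGGGGGGGGGGGGG


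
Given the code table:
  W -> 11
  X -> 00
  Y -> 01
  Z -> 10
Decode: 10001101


Decoding:
10 -> Z
00 -> X
11 -> W
01 -> Y


Result: ZXWY


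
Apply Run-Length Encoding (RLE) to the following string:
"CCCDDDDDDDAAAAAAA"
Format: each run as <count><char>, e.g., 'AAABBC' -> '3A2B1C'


Scanning runs left to right:
  i=0: run of 'C' x 3 -> '3C'
  i=3: run of 'D' x 7 -> '7D'
  i=10: run of 'A' x 7 -> '7A'

RLE = 3C7D7A


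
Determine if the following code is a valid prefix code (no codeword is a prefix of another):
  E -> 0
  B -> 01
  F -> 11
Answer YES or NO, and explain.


Checking each pair (does one codeword prefix another?):
  E='0' vs B='01': prefix -- VIOLATION

NO -- this is NOT a valid prefix code. E (0) is a prefix of B (01).


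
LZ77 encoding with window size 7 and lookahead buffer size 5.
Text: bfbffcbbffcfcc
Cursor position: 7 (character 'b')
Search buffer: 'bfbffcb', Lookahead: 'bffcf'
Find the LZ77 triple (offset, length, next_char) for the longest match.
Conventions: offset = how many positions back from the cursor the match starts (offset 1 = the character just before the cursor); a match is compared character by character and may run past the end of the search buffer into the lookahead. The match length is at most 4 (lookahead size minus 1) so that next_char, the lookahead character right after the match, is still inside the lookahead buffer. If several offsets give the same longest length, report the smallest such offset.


Try each offset into the search buffer:
  offset=1 (pos 6, char 'b'): match length 1
  offset=2 (pos 5, char 'c'): match length 0
  offset=3 (pos 4, char 'f'): match length 0
  offset=4 (pos 3, char 'f'): match length 0
  offset=5 (pos 2, char 'b'): match length 4
  offset=6 (pos 1, char 'f'): match length 0
  offset=7 (pos 0, char 'b'): match length 2
Longest match has length 4 at offset 5.
next_char = character at position 7 + 4 = 11 -> 'f'

Best match: offset=5, length=4 (matching 'bffc' starting at position 2)
LZ77 triple: (5, 4, 'f')


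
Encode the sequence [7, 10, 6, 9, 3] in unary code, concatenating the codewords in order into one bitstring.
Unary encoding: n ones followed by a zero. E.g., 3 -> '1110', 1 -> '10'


Encode each number as n ones followed by a terminating 0:
  7 -> 11111110 (8 bits)
  10 -> 11111111110 (11 bits)
  6 -> 1111110 (7 bits)
  9 -> 1111111110 (10 bits)
  3 -> 1110 (4 bits)
Total length = 8 + 11 + 7 + 10 + 4 = 40 bits.

Unary([7, 10, 6, 9, 3]) = 1111111011111111110111111011111111101110 (40 bits)


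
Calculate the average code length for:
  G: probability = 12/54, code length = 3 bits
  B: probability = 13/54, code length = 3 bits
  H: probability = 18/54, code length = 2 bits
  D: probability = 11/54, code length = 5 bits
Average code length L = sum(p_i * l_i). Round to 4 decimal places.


Weighted contributions p_i * l_i:
  G: (12/54) * 3 = 36/54
  B: (13/54) * 3 = 39/54
  H: (18/54) * 2 = 36/54
  D: (11/54) * 5 = 55/54
Sum = (36 + 39 + 36 + 55)/54 = 166/54

L = 166/54 = 3.0741 bits/symbol


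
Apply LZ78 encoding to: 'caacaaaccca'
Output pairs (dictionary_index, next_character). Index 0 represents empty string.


LZ78 encoding steps:
Dictionary: {0: ''}
Step 1: w='' (idx 0), next='c' -> output (0, 'c'), add 'c' as idx 1
Step 2: w='' (idx 0), next='a' -> output (0, 'a'), add 'a' as idx 2
Step 3: w='a' (idx 2), next='c' -> output (2, 'c'), add 'ac' as idx 3
Step 4: w='a' (idx 2), next='a' -> output (2, 'a'), add 'aa' as idx 4
Step 5: w='ac' (idx 3), next='c' -> output (3, 'c'), add 'acc' as idx 5
Step 6: w='c' (idx 1), next='a' -> output (1, 'a'), add 'ca' as idx 6


Encoded: [(0, 'c'), (0, 'a'), (2, 'c'), (2, 'a'), (3, 'c'), (1, 'a')]


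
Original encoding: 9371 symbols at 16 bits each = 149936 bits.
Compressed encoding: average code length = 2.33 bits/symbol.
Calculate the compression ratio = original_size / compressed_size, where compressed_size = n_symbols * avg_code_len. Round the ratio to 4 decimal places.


original_size = n_symbols * orig_bits = 9371 * 16 = 149936 bits
compressed_size = n_symbols * avg_code_len = 9371 * 2.33 = 21834.43 bits
ratio = original_size / compressed_size = 149936 / 21834.43 = 6.867

Compression ratio = 6.867


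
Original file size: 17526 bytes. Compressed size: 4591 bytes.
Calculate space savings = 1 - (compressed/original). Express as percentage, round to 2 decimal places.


ratio = compressed/original = 4591/17526 = 0.261954
savings = 1 - ratio = 1 - 0.261954 = 0.738046
as a percentage: 0.738046 * 100 = 73.8%

Space savings = 1 - 4591/17526 = 73.8%


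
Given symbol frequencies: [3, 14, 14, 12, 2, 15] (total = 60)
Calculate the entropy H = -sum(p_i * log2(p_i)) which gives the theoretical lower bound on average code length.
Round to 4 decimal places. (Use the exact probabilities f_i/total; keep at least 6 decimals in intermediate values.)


Per-symbol terms -p_i * log2(p_i) with p_i = f_i/60:
  p = 3/60 = 0.050000: log2(p) = -4.321928, -p*log2(p) = 0.216096
  p = 14/60 = 0.233333: log2(p) = -2.099536, -p*log2(p) = 0.489892
  p = 14/60 = 0.233333: log2(p) = -2.099536, -p*log2(p) = 0.489892
  p = 12/60 = 0.200000: log2(p) = -2.321928, -p*log2(p) = 0.464386
  p = 2/60 = 0.033333: log2(p) = -4.906891, -p*log2(p) = 0.163563
  p = 15/60 = 0.250000: log2(p) = -2.000000, -p*log2(p) = 0.500000
H = 0.216096 + 0.489892 + 0.489892 + 0.464386 + 0.163563 + 0.500000 = 2.323829

H = 2.3238 bits/symbol


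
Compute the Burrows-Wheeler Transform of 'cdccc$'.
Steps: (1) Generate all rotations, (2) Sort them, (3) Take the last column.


Rotations (sorted):
  0: $cdccc -> last char: c
  1: c$cdcc -> last char: c
  2: cc$cdc -> last char: c
  3: ccc$cd -> last char: d
  4: cdccc$ -> last char: $
  5: dccc$c -> last char: c


BWT = cccd$c


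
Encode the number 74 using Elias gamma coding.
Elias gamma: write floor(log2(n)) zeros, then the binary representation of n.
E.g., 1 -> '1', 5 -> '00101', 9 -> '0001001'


num_bits = floor(log2(74)) + 1 = 7
leading_zeros = num_bits - 1 = 6
binary(74) = 1001010

Elias gamma(74) = '000000' + '1001010' = 0000001001010 (13 bits)


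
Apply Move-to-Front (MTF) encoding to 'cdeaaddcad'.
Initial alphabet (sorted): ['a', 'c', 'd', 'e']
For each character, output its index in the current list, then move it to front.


MTF encoding:
'c': index 1 in ['a', 'c', 'd', 'e'] -> ['c', 'a', 'd', 'e']
'd': index 2 in ['c', 'a', 'd', 'e'] -> ['d', 'c', 'a', 'e']
'e': index 3 in ['d', 'c', 'a', 'e'] -> ['e', 'd', 'c', 'a']
'a': index 3 in ['e', 'd', 'c', 'a'] -> ['a', 'e', 'd', 'c']
'a': index 0 in ['a', 'e', 'd', 'c'] -> ['a', 'e', 'd', 'c']
'd': index 2 in ['a', 'e', 'd', 'c'] -> ['d', 'a', 'e', 'c']
'd': index 0 in ['d', 'a', 'e', 'c'] -> ['d', 'a', 'e', 'c']
'c': index 3 in ['d', 'a', 'e', 'c'] -> ['c', 'd', 'a', 'e']
'a': index 2 in ['c', 'd', 'a', 'e'] -> ['a', 'c', 'd', 'e']
'd': index 2 in ['a', 'c', 'd', 'e'] -> ['d', 'a', 'c', 'e']


Output: [1, 2, 3, 3, 0, 2, 0, 3, 2, 2]


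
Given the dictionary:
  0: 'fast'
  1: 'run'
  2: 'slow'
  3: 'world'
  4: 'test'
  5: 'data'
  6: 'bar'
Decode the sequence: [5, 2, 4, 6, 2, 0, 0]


Look up each index in the dictionary:
  5 -> 'data'
  2 -> 'slow'
  4 -> 'test'
  6 -> 'bar'
  2 -> 'slow'
  0 -> 'fast'
  0 -> 'fast'

Decoded: "data slow test bar slow fast fast"


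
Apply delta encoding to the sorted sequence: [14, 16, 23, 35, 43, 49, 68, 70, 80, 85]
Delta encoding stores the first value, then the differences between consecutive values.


First value: 14
Deltas:
  16 - 14 = 2
  23 - 16 = 7
  35 - 23 = 12
  43 - 35 = 8
  49 - 43 = 6
  68 - 49 = 19
  70 - 68 = 2
  80 - 70 = 10
  85 - 80 = 5


Delta encoded: [14, 2, 7, 12, 8, 6, 19, 2, 10, 5]


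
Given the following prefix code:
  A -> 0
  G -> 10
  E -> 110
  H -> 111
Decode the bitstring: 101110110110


Decoding step by step:
Bits 10 -> G
Bits 111 -> H
Bits 0 -> A
Bits 110 -> E
Bits 110 -> E


Decoded message: GHAEE


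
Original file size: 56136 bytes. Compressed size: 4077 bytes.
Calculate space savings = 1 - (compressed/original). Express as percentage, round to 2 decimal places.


ratio = compressed/original = 4077/56136 = 0.072627
savings = 1 - ratio = 1 - 0.072627 = 0.927373
as a percentage: 0.927373 * 100 = 92.74%

Space savings = 1 - 4077/56136 = 92.74%


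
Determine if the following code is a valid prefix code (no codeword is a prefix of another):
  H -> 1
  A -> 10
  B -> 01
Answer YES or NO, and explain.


Checking each pair (does one codeword prefix another?):
  H='1' vs A='10': prefix -- VIOLATION

NO -- this is NOT a valid prefix code. H (1) is a prefix of A (10).


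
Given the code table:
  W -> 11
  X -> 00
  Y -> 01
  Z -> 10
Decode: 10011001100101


Decoding:
10 -> Z
01 -> Y
10 -> Z
01 -> Y
10 -> Z
01 -> Y
01 -> Y


Result: ZYZYZYY


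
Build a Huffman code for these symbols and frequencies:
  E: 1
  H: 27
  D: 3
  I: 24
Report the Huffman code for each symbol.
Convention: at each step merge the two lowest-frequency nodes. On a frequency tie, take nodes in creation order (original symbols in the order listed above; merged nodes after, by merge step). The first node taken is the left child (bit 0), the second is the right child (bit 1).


Huffman tree construction:
Step 1: Merge E(1) + D(3) = 4
Step 2: Merge (E+D)(4) + I(24) = 28
Step 3: Merge H(27) + ((E+D)+I)(28) = 55
Read each symbol's code off the tree from the root (left child = 0, right child = 1).

Codes:
  E: 100 (length 3)
  H: 0 (length 1)
  D: 101 (length 3)
  I: 11 (length 2)
Average code length: 87/55 = 1.5818 bits/symbol


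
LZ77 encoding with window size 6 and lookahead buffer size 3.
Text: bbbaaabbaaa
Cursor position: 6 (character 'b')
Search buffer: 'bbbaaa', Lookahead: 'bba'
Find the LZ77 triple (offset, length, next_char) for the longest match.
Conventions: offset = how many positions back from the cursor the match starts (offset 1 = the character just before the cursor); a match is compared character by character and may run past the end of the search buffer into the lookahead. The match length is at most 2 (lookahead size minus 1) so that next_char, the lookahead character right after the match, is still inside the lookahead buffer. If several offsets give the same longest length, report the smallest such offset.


Try each offset into the search buffer:
  offset=1 (pos 5, char 'a'): match length 0
  offset=2 (pos 4, char 'a'): match length 0
  offset=3 (pos 3, char 'a'): match length 0
  offset=4 (pos 2, char 'b'): match length 1
  offset=5 (pos 1, char 'b'): match length 2
  offset=6 (pos 0, char 'b'): match length 2
Longest match has length 2, found at offsets 5, 6; take the smallest, offset 5.
next_char = character at position 6 + 2 = 8 -> 'a'

Best match: offset=5, length=2 (matching 'bb' starting at position 1)
LZ77 triple: (5, 2, 'a')


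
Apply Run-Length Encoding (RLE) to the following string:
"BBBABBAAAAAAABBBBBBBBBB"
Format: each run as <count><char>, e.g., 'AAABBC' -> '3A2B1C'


Scanning runs left to right:
  i=0: run of 'B' x 3 -> '3B'
  i=3: run of 'A' x 1 -> '1A'
  i=4: run of 'B' x 2 -> '2B'
  i=6: run of 'A' x 7 -> '7A'
  i=13: run of 'B' x 10 -> '10B'

RLE = 3B1A2B7A10B


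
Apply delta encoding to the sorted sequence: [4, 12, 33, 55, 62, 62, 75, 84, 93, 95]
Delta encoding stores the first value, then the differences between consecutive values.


First value: 4
Deltas:
  12 - 4 = 8
  33 - 12 = 21
  55 - 33 = 22
  62 - 55 = 7
  62 - 62 = 0
  75 - 62 = 13
  84 - 75 = 9
  93 - 84 = 9
  95 - 93 = 2


Delta encoded: [4, 8, 21, 22, 7, 0, 13, 9, 9, 2]


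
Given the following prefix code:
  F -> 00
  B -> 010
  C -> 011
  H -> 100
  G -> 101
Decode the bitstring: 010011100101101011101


Decoding step by step:
Bits 010 -> B
Bits 011 -> C
Bits 100 -> H
Bits 101 -> G
Bits 101 -> G
Bits 011 -> C
Bits 101 -> G


Decoded message: BCHGGCG


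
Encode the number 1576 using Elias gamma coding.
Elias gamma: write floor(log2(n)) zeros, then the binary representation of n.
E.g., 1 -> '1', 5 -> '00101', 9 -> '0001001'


num_bits = floor(log2(1576)) + 1 = 11
leading_zeros = num_bits - 1 = 10
binary(1576) = 11000101000

Elias gamma(1576) = '0000000000' + '11000101000' = 000000000011000101000 (21 bits)


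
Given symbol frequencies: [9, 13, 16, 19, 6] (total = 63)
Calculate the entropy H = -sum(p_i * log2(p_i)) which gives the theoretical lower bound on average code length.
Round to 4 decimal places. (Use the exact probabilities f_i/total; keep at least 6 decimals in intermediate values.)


Per-symbol terms -p_i * log2(p_i) with p_i = f_i/63:
  p = 9/63 = 0.142857: log2(p) = -2.807355, -p*log2(p) = 0.401051
  p = 13/63 = 0.206349: log2(p) = -2.276840, -p*log2(p) = 0.469824
  p = 16/63 = 0.253968: log2(p) = -1.977280, -p*log2(p) = 0.502166
  p = 19/63 = 0.301587: log2(p) = -1.729352, -p*log2(p) = 0.521551
  p = 6/63 = 0.095238: log2(p) = -3.392317, -p*log2(p) = 0.323078
H = 0.401051 + 0.469824 + 0.502166 + 0.521551 + 0.323078 = 2.217670

H = 2.2177 bits/symbol


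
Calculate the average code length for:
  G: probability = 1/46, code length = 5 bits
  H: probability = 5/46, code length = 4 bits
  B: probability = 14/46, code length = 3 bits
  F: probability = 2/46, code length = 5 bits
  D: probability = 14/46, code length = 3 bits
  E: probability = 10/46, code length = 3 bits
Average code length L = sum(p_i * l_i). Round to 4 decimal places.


Weighted contributions p_i * l_i:
  G: (1/46) * 5 = 5/46
  H: (5/46) * 4 = 20/46
  B: (14/46) * 3 = 42/46
  F: (2/46) * 5 = 10/46
  D: (14/46) * 3 = 42/46
  E: (10/46) * 3 = 30/46
Sum = (5 + 20 + 42 + 10 + 42 + 30)/46 = 149/46

L = 149/46 = 3.2391 bits/symbol


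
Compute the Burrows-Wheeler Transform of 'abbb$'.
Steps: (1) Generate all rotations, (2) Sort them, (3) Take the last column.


Rotations (sorted):
  0: $abbb -> last char: b
  1: abbb$ -> last char: $
  2: b$abb -> last char: b
  3: bb$ab -> last char: b
  4: bbb$a -> last char: a


BWT = b$bba


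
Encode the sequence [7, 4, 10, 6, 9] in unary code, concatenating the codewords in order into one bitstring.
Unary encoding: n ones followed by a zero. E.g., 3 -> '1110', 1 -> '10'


Encode each number as n ones followed by a terminating 0:
  7 -> 11111110 (8 bits)
  4 -> 11110 (5 bits)
  10 -> 11111111110 (11 bits)
  6 -> 1111110 (7 bits)
  9 -> 1111111110 (10 bits)
Total length = 8 + 5 + 11 + 7 + 10 = 41 bits.

Unary([7, 4, 10, 6, 9]) = 11111110111101111111111011111101111111110 (41 bits)


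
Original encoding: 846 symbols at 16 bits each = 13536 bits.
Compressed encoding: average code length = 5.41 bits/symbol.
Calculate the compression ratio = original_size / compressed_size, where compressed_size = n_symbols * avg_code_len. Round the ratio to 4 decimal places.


original_size = n_symbols * orig_bits = 846 * 16 = 13536 bits
compressed_size = n_symbols * avg_code_len = 846 * 5.41 = 4576.86 bits
ratio = original_size / compressed_size = 13536 / 4576.86 = 2.9575

Compression ratio = 2.9575


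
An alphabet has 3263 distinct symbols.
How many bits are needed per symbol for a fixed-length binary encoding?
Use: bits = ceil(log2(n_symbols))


log2(3263) = 11.672
Bracket: 2^11 = 2048 < 3263 <= 2^12 = 4096
So ceil(log2(3263)) = 12

bits = ceil(log2(3263)) = ceil(11.672) = 12 bits


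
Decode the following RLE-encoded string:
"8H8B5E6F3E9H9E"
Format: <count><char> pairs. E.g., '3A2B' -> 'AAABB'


Expanding each <count><char> pair:
  8H -> 'HHHHHHHH'
  8B -> 'BBBBBBBB'
  5E -> 'EEEEE'
  6F -> 'FFFFFF'
  3E -> 'EEE'
  9H -> 'HHHHHHHHH'
  9E -> 'EEEEEEEEE'

Decoded = HHHHHHHHBBBBBBBBEEEEEFFFFFFEEEHHHHHHHHHEEEEEEEEE


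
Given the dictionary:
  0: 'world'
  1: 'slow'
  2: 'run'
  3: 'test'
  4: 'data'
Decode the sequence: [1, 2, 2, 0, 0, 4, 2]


Look up each index in the dictionary:
  1 -> 'slow'
  2 -> 'run'
  2 -> 'run'
  0 -> 'world'
  0 -> 'world'
  4 -> 'data'
  2 -> 'run'

Decoded: "slow run run world world data run"


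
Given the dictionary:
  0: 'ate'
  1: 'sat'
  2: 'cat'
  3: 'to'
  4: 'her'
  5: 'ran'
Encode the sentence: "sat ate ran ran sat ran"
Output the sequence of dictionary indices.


Look up each word in the dictionary:
  'sat' -> 1
  'ate' -> 0
  'ran' -> 5
  'ran' -> 5
  'sat' -> 1
  'ran' -> 5

Encoded: [1, 0, 5, 5, 1, 5]


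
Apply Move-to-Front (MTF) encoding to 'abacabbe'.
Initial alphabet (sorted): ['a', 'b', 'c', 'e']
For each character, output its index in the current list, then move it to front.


MTF encoding:
'a': index 0 in ['a', 'b', 'c', 'e'] -> ['a', 'b', 'c', 'e']
'b': index 1 in ['a', 'b', 'c', 'e'] -> ['b', 'a', 'c', 'e']
'a': index 1 in ['b', 'a', 'c', 'e'] -> ['a', 'b', 'c', 'e']
'c': index 2 in ['a', 'b', 'c', 'e'] -> ['c', 'a', 'b', 'e']
'a': index 1 in ['c', 'a', 'b', 'e'] -> ['a', 'c', 'b', 'e']
'b': index 2 in ['a', 'c', 'b', 'e'] -> ['b', 'a', 'c', 'e']
'b': index 0 in ['b', 'a', 'c', 'e'] -> ['b', 'a', 'c', 'e']
'e': index 3 in ['b', 'a', 'c', 'e'] -> ['e', 'b', 'a', 'c']


Output: [0, 1, 1, 2, 1, 2, 0, 3]


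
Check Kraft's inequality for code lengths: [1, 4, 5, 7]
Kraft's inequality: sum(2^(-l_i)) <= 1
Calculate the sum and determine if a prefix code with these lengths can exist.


Sum = 2^(-1) + 2^(-4) + 2^(-5) + 2^(-7)
    = 0.5 + 0.0625 + 0.03125 + 0.0078125
    = 77/128 = 0.6015625
Since 0.6015625 <= 1, Kraft's inequality IS satisfied.
A prefix code with these lengths CAN exist.

Kraft sum = 0.6015625. Satisfied.


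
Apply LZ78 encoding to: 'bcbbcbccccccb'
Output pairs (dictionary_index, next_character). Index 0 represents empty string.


LZ78 encoding steps:
Dictionary: {0: ''}
Step 1: w='' (idx 0), next='b' -> output (0, 'b'), add 'b' as idx 1
Step 2: w='' (idx 0), next='c' -> output (0, 'c'), add 'c' as idx 2
Step 3: w='b' (idx 1), next='b' -> output (1, 'b'), add 'bb' as idx 3
Step 4: w='c' (idx 2), next='b' -> output (2, 'b'), add 'cb' as idx 4
Step 5: w='c' (idx 2), next='c' -> output (2, 'c'), add 'cc' as idx 5
Step 6: w='cc' (idx 5), next='c' -> output (5, 'c'), add 'ccc' as idx 6
Step 7: w='cb' (idx 4), end of input -> output (4, '')


Encoded: [(0, 'b'), (0, 'c'), (1, 'b'), (2, 'b'), (2, 'c'), (5, 'c'), (4, '')]


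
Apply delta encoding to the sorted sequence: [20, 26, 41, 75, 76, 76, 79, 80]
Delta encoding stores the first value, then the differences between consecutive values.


First value: 20
Deltas:
  26 - 20 = 6
  41 - 26 = 15
  75 - 41 = 34
  76 - 75 = 1
  76 - 76 = 0
  79 - 76 = 3
  80 - 79 = 1


Delta encoded: [20, 6, 15, 34, 1, 0, 3, 1]


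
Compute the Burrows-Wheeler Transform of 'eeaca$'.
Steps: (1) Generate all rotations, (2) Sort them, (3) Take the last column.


Rotations (sorted):
  0: $eeaca -> last char: a
  1: a$eeac -> last char: c
  2: aca$ee -> last char: e
  3: ca$eea -> last char: a
  4: eaca$e -> last char: e
  5: eeaca$ -> last char: $


BWT = aceae$


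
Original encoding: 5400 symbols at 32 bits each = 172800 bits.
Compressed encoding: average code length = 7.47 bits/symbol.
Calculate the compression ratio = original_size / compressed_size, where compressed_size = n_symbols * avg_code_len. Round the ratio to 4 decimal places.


original_size = n_symbols * orig_bits = 5400 * 32 = 172800 bits
compressed_size = n_symbols * avg_code_len = 5400 * 7.47 = 40338.0 bits
ratio = original_size / compressed_size = 172800 / 40338.0 = 4.2838

Compression ratio = 4.2838


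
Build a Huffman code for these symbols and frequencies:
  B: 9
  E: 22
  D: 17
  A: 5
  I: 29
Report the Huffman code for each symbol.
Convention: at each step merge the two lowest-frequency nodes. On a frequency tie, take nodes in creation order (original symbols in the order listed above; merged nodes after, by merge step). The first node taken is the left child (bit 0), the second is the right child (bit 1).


Huffman tree construction:
Step 1: Merge A(5) + B(9) = 14
Step 2: Merge (A+B)(14) + D(17) = 31
Step 3: Merge E(22) + I(29) = 51
Step 4: Merge ((A+B)+D)(31) + (E+I)(51) = 82
Read each symbol's code off the tree from the root (left child = 0, right child = 1).

Codes:
  B: 001 (length 3)
  E: 10 (length 2)
  D: 01 (length 2)
  A: 000 (length 3)
  I: 11 (length 2)
Average code length: 178/82 = 2.1707 bits/symbol


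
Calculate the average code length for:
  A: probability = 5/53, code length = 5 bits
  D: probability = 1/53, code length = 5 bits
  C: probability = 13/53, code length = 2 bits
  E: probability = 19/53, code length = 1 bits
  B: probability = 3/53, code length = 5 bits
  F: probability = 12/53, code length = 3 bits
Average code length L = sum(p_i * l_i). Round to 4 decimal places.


Weighted contributions p_i * l_i:
  A: (5/53) * 5 = 25/53
  D: (1/53) * 5 = 5/53
  C: (13/53) * 2 = 26/53
  E: (19/53) * 1 = 19/53
  B: (3/53) * 5 = 15/53
  F: (12/53) * 3 = 36/53
Sum = (25 + 5 + 26 + 19 + 15 + 36)/53 = 126/53

L = 126/53 = 2.3774 bits/symbol


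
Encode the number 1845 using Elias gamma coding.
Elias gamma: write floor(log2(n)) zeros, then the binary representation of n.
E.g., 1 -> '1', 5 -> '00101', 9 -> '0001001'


num_bits = floor(log2(1845)) + 1 = 11
leading_zeros = num_bits - 1 = 10
binary(1845) = 11100110101

Elias gamma(1845) = '0000000000' + '11100110101' = 000000000011100110101 (21 bits)


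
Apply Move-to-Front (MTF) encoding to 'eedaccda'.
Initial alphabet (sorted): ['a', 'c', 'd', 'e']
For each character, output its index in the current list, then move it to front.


MTF encoding:
'e': index 3 in ['a', 'c', 'd', 'e'] -> ['e', 'a', 'c', 'd']
'e': index 0 in ['e', 'a', 'c', 'd'] -> ['e', 'a', 'c', 'd']
'd': index 3 in ['e', 'a', 'c', 'd'] -> ['d', 'e', 'a', 'c']
'a': index 2 in ['d', 'e', 'a', 'c'] -> ['a', 'd', 'e', 'c']
'c': index 3 in ['a', 'd', 'e', 'c'] -> ['c', 'a', 'd', 'e']
'c': index 0 in ['c', 'a', 'd', 'e'] -> ['c', 'a', 'd', 'e']
'd': index 2 in ['c', 'a', 'd', 'e'] -> ['d', 'c', 'a', 'e']
'a': index 2 in ['d', 'c', 'a', 'e'] -> ['a', 'd', 'c', 'e']


Output: [3, 0, 3, 2, 3, 0, 2, 2]


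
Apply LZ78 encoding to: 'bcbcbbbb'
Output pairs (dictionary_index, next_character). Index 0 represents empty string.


LZ78 encoding steps:
Dictionary: {0: ''}
Step 1: w='' (idx 0), next='b' -> output (0, 'b'), add 'b' as idx 1
Step 2: w='' (idx 0), next='c' -> output (0, 'c'), add 'c' as idx 2
Step 3: w='b' (idx 1), next='c' -> output (1, 'c'), add 'bc' as idx 3
Step 4: w='b' (idx 1), next='b' -> output (1, 'b'), add 'bb' as idx 4
Step 5: w='bb' (idx 4), end of input -> output (4, '')


Encoded: [(0, 'b'), (0, 'c'), (1, 'c'), (1, 'b'), (4, '')]


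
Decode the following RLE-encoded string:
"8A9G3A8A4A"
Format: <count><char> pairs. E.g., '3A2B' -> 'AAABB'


Expanding each <count><char> pair:
  8A -> 'AAAAAAAA'
  9G -> 'GGGGGGGGG'
  3A -> 'AAA'
  8A -> 'AAAAAAAA'
  4A -> 'AAAA'

Decoded = AAAAAAAAGGGGGGGGGAAAAAAAAAAAAAAA


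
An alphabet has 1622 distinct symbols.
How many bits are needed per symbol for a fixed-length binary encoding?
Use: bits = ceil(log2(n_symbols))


log2(1622) = 10.6636
Bracket: 2^10 = 1024 < 1622 <= 2^11 = 2048
So ceil(log2(1622)) = 11

bits = ceil(log2(1622)) = ceil(10.6636) = 11 bits


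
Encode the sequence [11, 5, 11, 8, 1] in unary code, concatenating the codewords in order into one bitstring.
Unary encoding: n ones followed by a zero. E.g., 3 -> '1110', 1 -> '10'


Encode each number as n ones followed by a terminating 0:
  11 -> 111111111110 (12 bits)
  5 -> 111110 (6 bits)
  11 -> 111111111110 (12 bits)
  8 -> 111111110 (9 bits)
  1 -> 10 (2 bits)
Total length = 12 + 6 + 12 + 9 + 2 = 41 bits.

Unary([11, 5, 11, 8, 1]) = 11111111111011111011111111111011111111010 (41 bits)


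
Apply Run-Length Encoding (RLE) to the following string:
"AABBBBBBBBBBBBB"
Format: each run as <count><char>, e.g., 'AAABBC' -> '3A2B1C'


Scanning runs left to right:
  i=0: run of 'A' x 2 -> '2A'
  i=2: run of 'B' x 13 -> '13B'

RLE = 2A13B


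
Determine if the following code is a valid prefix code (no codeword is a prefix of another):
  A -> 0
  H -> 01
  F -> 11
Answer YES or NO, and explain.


Checking each pair (does one codeword prefix another?):
  A='0' vs H='01': prefix -- VIOLATION

NO -- this is NOT a valid prefix code. A (0) is a prefix of H (01).


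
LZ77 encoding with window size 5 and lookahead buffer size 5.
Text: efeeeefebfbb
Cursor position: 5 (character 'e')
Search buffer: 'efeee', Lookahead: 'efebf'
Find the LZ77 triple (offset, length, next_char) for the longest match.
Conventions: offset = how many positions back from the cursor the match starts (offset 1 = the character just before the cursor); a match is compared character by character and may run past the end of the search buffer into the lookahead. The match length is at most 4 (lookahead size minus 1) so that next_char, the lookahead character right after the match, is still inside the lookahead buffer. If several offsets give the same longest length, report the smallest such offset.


Try each offset into the search buffer:
  offset=1 (pos 4, char 'e'): match length 1
  offset=2 (pos 3, char 'e'): match length 1
  offset=3 (pos 2, char 'e'): match length 1
  offset=4 (pos 1, char 'f'): match length 0
  offset=5 (pos 0, char 'e'): match length 3
Longest match has length 3 at offset 5.
next_char = character at position 5 + 3 = 8 -> 'b'

Best match: offset=5, length=3 (matching 'efe' starting at position 0)
LZ77 triple: (5, 3, 'b')


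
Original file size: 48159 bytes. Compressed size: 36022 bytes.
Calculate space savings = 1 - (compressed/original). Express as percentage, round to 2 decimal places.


ratio = compressed/original = 36022/48159 = 0.747981
savings = 1 - ratio = 1 - 0.747981 = 0.252019
as a percentage: 0.252019 * 100 = 25.2%

Space savings = 1 - 36022/48159 = 25.2%


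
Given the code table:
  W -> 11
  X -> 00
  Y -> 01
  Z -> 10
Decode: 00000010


Decoding:
00 -> X
00 -> X
00 -> X
10 -> Z


Result: XXXZ


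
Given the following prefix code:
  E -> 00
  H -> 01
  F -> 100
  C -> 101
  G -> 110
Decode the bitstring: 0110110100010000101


Decoding step by step:
Bits 01 -> H
Bits 101 -> C
Bits 101 -> C
Bits 00 -> E
Bits 01 -> H
Bits 00 -> E
Bits 00 -> E
Bits 101 -> C


Decoded message: HCCEHEEC


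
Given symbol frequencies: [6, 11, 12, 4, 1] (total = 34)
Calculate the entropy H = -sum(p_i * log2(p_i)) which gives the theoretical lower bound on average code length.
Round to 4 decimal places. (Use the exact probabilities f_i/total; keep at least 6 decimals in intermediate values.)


Per-symbol terms -p_i * log2(p_i) with p_i = f_i/34:
  p = 6/34 = 0.176471: log2(p) = -2.502500, -p*log2(p) = 0.441618
  p = 11/34 = 0.323529: log2(p) = -1.628031, -p*log2(p) = 0.526716
  p = 12/34 = 0.352941: log2(p) = -1.502500, -p*log2(p) = 0.530294
  p = 4/34 = 0.117647: log2(p) = -3.087463, -p*log2(p) = 0.363231
  p = 1/34 = 0.029412: log2(p) = -5.087463, -p*log2(p) = 0.149631
H = 0.441618 + 0.526716 + 0.530294 + 0.363231 + 0.149631 = 2.011490

H = 2.0115 bits/symbol


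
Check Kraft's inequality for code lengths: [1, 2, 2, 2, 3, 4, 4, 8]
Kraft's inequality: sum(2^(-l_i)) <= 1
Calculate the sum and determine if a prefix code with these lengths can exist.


Sum = 2^(-1) + 2^(-2) + 2^(-2) + 2^(-2) + 2^(-3) + 2^(-4) + 2^(-4) + 2^(-8)
    = 0.5 + 0.25 + 0.25 + 0.25 + 0.125 + 0.0625 + 0.0625 + 0.00390625
    = 385/256 = 1.50390625
Since 1.50390625 > 1, Kraft's inequality is NOT satisfied.
A prefix code with these lengths CANNOT exist.

Kraft sum = 1.50390625. Not satisfied.


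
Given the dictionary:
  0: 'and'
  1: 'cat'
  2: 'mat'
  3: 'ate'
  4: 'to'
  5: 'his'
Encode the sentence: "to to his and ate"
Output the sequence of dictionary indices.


Look up each word in the dictionary:
  'to' -> 4
  'to' -> 4
  'his' -> 5
  'and' -> 0
  'ate' -> 3

Encoded: [4, 4, 5, 0, 3]


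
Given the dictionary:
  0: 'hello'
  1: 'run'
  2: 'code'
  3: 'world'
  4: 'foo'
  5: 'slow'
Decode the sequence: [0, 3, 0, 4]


Look up each index in the dictionary:
  0 -> 'hello'
  3 -> 'world'
  0 -> 'hello'
  4 -> 'foo'

Decoded: "hello world hello foo"


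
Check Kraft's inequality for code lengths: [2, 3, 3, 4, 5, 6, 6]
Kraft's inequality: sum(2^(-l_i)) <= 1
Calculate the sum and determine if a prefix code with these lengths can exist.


Sum = 2^(-2) + 2^(-3) + 2^(-3) + 2^(-4) + 2^(-5) + 2^(-6) + 2^(-6)
    = 0.25 + 0.125 + 0.125 + 0.0625 + 0.03125 + 0.015625 + 0.015625
    = 40/64 = 0.625
Since 0.625 <= 1, Kraft's inequality IS satisfied.
A prefix code with these lengths CAN exist.

Kraft sum = 0.625. Satisfied.


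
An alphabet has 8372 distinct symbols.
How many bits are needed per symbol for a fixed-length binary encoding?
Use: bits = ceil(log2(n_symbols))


log2(8372) = 13.0314
Bracket: 2^13 = 8192 < 8372 <= 2^14 = 16384
So ceil(log2(8372)) = 14

bits = ceil(log2(8372)) = ceil(13.0314) = 14 bits


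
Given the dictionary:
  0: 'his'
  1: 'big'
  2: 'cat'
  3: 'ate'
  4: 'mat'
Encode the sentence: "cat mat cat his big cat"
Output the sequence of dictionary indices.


Look up each word in the dictionary:
  'cat' -> 2
  'mat' -> 4
  'cat' -> 2
  'his' -> 0
  'big' -> 1
  'cat' -> 2

Encoded: [2, 4, 2, 0, 1, 2]


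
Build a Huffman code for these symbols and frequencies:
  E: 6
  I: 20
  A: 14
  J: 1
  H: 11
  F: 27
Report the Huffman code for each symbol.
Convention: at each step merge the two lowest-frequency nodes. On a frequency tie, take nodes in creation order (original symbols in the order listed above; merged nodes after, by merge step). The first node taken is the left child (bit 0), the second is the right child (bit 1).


Huffman tree construction:
Step 1: Merge J(1) + E(6) = 7
Step 2: Merge (J+E)(7) + H(11) = 18
Step 3: Merge A(14) + ((J+E)+H)(18) = 32
Step 4: Merge I(20) + F(27) = 47
Step 5: Merge (A+((J+E)+H))(32) + (I+F)(47) = 79
Read each symbol's code off the tree from the root (left child = 0, right child = 1).

Codes:
  E: 0101 (length 4)
  I: 10 (length 2)
  A: 00 (length 2)
  J: 0100 (length 4)
  H: 011 (length 3)
  F: 11 (length 2)
Average code length: 183/79 = 2.3165 bits/symbol


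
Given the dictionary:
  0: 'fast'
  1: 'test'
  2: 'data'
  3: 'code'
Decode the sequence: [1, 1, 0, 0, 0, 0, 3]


Look up each index in the dictionary:
  1 -> 'test'
  1 -> 'test'
  0 -> 'fast'
  0 -> 'fast'
  0 -> 'fast'
  0 -> 'fast'
  3 -> 'code'

Decoded: "test test fast fast fast fast code"


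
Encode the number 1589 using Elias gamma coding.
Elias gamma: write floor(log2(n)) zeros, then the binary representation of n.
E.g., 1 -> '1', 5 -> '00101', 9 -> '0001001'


num_bits = floor(log2(1589)) + 1 = 11
leading_zeros = num_bits - 1 = 10
binary(1589) = 11000110101

Elias gamma(1589) = '0000000000' + '11000110101' = 000000000011000110101 (21 bits)


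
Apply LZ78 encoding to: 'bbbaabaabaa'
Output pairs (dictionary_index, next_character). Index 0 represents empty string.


LZ78 encoding steps:
Dictionary: {0: ''}
Step 1: w='' (idx 0), next='b' -> output (0, 'b'), add 'b' as idx 1
Step 2: w='b' (idx 1), next='b' -> output (1, 'b'), add 'bb' as idx 2
Step 3: w='' (idx 0), next='a' -> output (0, 'a'), add 'a' as idx 3
Step 4: w='a' (idx 3), next='b' -> output (3, 'b'), add 'ab' as idx 4
Step 5: w='a' (idx 3), next='a' -> output (3, 'a'), add 'aa' as idx 5
Step 6: w='b' (idx 1), next='a' -> output (1, 'a'), add 'ba' as idx 6
Step 7: w='a' (idx 3), end of input -> output (3, '')


Encoded: [(0, 'b'), (1, 'b'), (0, 'a'), (3, 'b'), (3, 'a'), (1, 'a'), (3, '')]


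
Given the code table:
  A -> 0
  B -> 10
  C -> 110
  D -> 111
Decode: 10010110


Decoding:
10 -> B
0 -> A
10 -> B
110 -> C


Result: BABC


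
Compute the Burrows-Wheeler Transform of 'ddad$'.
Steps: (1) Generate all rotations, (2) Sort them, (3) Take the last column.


Rotations (sorted):
  0: $ddad -> last char: d
  1: ad$dd -> last char: d
  2: d$dda -> last char: a
  3: dad$d -> last char: d
  4: ddad$ -> last char: $


BWT = ddad$


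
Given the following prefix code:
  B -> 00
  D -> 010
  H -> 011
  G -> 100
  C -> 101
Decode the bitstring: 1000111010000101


Decoding step by step:
Bits 100 -> G
Bits 011 -> H
Bits 101 -> C
Bits 00 -> B
Bits 00 -> B
Bits 101 -> C


Decoded message: GHCBBC


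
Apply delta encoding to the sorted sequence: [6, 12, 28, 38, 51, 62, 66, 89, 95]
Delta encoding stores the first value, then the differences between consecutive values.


First value: 6
Deltas:
  12 - 6 = 6
  28 - 12 = 16
  38 - 28 = 10
  51 - 38 = 13
  62 - 51 = 11
  66 - 62 = 4
  89 - 66 = 23
  95 - 89 = 6


Delta encoded: [6, 6, 16, 10, 13, 11, 4, 23, 6]


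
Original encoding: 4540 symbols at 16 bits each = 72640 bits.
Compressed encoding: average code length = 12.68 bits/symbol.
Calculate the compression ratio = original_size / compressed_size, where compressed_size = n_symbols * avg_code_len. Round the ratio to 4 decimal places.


original_size = n_symbols * orig_bits = 4540 * 16 = 72640 bits
compressed_size = n_symbols * avg_code_len = 4540 * 12.68 = 57567.2 bits
ratio = original_size / compressed_size = 72640 / 57567.2 = 1.2618

Compression ratio = 1.2618


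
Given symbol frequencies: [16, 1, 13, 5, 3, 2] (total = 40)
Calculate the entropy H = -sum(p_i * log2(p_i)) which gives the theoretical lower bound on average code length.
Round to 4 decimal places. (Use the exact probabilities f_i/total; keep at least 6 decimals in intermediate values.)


Per-symbol terms -p_i * log2(p_i) with p_i = f_i/40:
  p = 16/40 = 0.400000: log2(p) = -1.321928, -p*log2(p) = 0.528771
  p = 1/40 = 0.025000: log2(p) = -5.321928, -p*log2(p) = 0.133048
  p = 13/40 = 0.325000: log2(p) = -1.621488, -p*log2(p) = 0.526984
  p = 5/40 = 0.125000: log2(p) = -3.000000, -p*log2(p) = 0.375000
  p = 3/40 = 0.075000: log2(p) = -3.736966, -p*log2(p) = 0.280272
  p = 2/40 = 0.050000: log2(p) = -4.321928, -p*log2(p) = 0.216096
H = 0.528771 + 0.133048 + 0.526984 + 0.375000 + 0.280272 + 0.216096 = 2.060171

H = 2.0602 bits/symbol


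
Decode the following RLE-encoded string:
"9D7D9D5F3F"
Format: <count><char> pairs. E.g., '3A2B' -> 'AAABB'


Expanding each <count><char> pair:
  9D -> 'DDDDDDDDD'
  7D -> 'DDDDDDD'
  9D -> 'DDDDDDDDD'
  5F -> 'FFFFF'
  3F -> 'FFF'

Decoded = DDDDDDDDDDDDDDDDDDDDDDDDDFFFFFFFF


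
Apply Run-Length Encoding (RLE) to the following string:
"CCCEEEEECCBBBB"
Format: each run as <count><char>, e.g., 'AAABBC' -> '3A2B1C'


Scanning runs left to right:
  i=0: run of 'C' x 3 -> '3C'
  i=3: run of 'E' x 5 -> '5E'
  i=8: run of 'C' x 2 -> '2C'
  i=10: run of 'B' x 4 -> '4B'

RLE = 3C5E2C4B


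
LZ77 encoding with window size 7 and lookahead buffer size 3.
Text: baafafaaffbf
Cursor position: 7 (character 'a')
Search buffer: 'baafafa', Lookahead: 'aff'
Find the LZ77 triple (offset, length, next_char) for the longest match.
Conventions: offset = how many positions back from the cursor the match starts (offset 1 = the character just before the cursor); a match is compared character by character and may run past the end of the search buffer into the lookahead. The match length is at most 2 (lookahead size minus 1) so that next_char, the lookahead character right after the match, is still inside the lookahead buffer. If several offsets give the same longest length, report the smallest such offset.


Try each offset into the search buffer:
  offset=1 (pos 6, char 'a'): match length 1
  offset=2 (pos 5, char 'f'): match length 0
  offset=3 (pos 4, char 'a'): match length 2
  offset=4 (pos 3, char 'f'): match length 0
  offset=5 (pos 2, char 'a'): match length 2
  offset=6 (pos 1, char 'a'): match length 1
  offset=7 (pos 0, char 'b'): match length 0
Longest match has length 2, found at offsets 3, 5; take the smallest, offset 3.
next_char = character at position 7 + 2 = 9 -> 'f'

Best match: offset=3, length=2 (matching 'af' starting at position 4)
LZ77 triple: (3, 2, 'f')


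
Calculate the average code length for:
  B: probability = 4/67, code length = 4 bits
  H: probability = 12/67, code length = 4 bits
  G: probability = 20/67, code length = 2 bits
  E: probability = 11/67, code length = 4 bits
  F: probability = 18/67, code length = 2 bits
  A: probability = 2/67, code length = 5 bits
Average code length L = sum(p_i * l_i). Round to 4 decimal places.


Weighted contributions p_i * l_i:
  B: (4/67) * 4 = 16/67
  H: (12/67) * 4 = 48/67
  G: (20/67) * 2 = 40/67
  E: (11/67) * 4 = 44/67
  F: (18/67) * 2 = 36/67
  A: (2/67) * 5 = 10/67
Sum = (16 + 48 + 40 + 44 + 36 + 10)/67 = 194/67

L = 194/67 = 2.8955 bits/symbol


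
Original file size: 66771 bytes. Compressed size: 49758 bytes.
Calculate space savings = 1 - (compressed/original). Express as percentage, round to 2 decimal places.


ratio = compressed/original = 49758/66771 = 0.745204
savings = 1 - ratio = 1 - 0.745204 = 0.254796
as a percentage: 0.254796 * 100 = 25.48%

Space savings = 1 - 49758/66771 = 25.48%


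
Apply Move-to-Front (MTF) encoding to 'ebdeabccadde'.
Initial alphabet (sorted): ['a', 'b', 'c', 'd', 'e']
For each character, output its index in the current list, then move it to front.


MTF encoding:
'e': index 4 in ['a', 'b', 'c', 'd', 'e'] -> ['e', 'a', 'b', 'c', 'd']
'b': index 2 in ['e', 'a', 'b', 'c', 'd'] -> ['b', 'e', 'a', 'c', 'd']
'd': index 4 in ['b', 'e', 'a', 'c', 'd'] -> ['d', 'b', 'e', 'a', 'c']
'e': index 2 in ['d', 'b', 'e', 'a', 'c'] -> ['e', 'd', 'b', 'a', 'c']
'a': index 3 in ['e', 'd', 'b', 'a', 'c'] -> ['a', 'e', 'd', 'b', 'c']
'b': index 3 in ['a', 'e', 'd', 'b', 'c'] -> ['b', 'a', 'e', 'd', 'c']
'c': index 4 in ['b', 'a', 'e', 'd', 'c'] -> ['c', 'b', 'a', 'e', 'd']
'c': index 0 in ['c', 'b', 'a', 'e', 'd'] -> ['c', 'b', 'a', 'e', 'd']
'a': index 2 in ['c', 'b', 'a', 'e', 'd'] -> ['a', 'c', 'b', 'e', 'd']
'd': index 4 in ['a', 'c', 'b', 'e', 'd'] -> ['d', 'a', 'c', 'b', 'e']
'd': index 0 in ['d', 'a', 'c', 'b', 'e'] -> ['d', 'a', 'c', 'b', 'e']
'e': index 4 in ['d', 'a', 'c', 'b', 'e'] -> ['e', 'd', 'a', 'c', 'b']


Output: [4, 2, 4, 2, 3, 3, 4, 0, 2, 4, 0, 4]


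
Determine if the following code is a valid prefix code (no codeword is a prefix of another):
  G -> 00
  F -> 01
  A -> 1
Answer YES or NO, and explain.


Checking each pair (does one codeword prefix another?):
  G='00' vs F='01': no prefix
  G='00' vs A='1': no prefix
  F='01' vs G='00': no prefix
  F='01' vs A='1': no prefix
  A='1' vs G='00': no prefix
  A='1' vs F='01': no prefix
No violation found over all pairs.

YES -- this is a valid prefix code. No codeword is a prefix of any other codeword.
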